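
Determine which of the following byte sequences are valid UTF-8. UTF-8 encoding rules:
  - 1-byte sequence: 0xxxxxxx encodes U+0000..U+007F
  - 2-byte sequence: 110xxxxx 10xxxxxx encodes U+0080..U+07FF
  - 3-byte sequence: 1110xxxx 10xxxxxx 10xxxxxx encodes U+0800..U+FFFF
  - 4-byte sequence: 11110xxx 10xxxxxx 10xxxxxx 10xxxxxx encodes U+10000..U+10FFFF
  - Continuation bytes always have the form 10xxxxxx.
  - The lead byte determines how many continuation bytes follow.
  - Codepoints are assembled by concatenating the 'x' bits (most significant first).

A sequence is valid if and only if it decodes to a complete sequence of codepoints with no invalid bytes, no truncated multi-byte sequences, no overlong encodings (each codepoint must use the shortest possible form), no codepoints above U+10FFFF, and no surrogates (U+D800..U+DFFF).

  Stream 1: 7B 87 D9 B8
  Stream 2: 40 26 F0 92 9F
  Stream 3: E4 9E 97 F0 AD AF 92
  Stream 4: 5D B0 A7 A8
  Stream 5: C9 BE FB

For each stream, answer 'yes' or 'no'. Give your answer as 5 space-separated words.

Answer: no no yes no no

Derivation:
Stream 1: error at byte offset 1. INVALID
Stream 2: error at byte offset 5. INVALID
Stream 3: decodes cleanly. VALID
Stream 4: error at byte offset 1. INVALID
Stream 5: error at byte offset 2. INVALID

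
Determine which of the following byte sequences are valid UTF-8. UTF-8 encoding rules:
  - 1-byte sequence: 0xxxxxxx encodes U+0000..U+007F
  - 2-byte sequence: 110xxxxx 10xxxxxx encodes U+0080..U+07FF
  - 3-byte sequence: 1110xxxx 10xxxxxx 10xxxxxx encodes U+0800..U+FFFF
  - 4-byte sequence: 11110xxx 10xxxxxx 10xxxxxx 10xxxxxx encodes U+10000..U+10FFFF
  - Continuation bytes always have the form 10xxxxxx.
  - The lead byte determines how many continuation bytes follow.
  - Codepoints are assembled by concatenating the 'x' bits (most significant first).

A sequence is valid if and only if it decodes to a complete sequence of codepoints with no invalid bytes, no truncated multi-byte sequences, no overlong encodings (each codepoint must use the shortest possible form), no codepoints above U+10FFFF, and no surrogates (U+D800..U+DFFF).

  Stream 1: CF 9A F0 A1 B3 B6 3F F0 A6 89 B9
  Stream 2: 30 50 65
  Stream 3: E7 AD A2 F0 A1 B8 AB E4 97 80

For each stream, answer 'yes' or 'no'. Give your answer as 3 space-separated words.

Answer: yes yes yes

Derivation:
Stream 1: decodes cleanly. VALID
Stream 2: decodes cleanly. VALID
Stream 3: decodes cleanly. VALID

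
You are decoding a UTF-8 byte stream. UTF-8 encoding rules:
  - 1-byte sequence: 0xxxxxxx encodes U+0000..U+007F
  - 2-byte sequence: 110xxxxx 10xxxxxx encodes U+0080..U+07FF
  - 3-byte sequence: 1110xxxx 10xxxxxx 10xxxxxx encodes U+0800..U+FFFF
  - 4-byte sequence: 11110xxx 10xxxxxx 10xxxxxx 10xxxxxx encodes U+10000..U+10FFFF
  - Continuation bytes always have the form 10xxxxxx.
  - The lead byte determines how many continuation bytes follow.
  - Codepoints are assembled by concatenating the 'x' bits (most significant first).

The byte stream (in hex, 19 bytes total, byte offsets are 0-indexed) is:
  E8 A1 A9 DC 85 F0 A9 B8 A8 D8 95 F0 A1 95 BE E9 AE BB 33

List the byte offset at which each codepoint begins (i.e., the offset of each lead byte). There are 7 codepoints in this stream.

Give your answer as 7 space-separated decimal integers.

Answer: 0 3 5 9 11 15 18

Derivation:
Byte[0]=E8: 3-byte lead, need 2 cont bytes. acc=0x8
Byte[1]=A1: continuation. acc=(acc<<6)|0x21=0x221
Byte[2]=A9: continuation. acc=(acc<<6)|0x29=0x8869
Completed: cp=U+8869 (starts at byte 0)
Byte[3]=DC: 2-byte lead, need 1 cont bytes. acc=0x1C
Byte[4]=85: continuation. acc=(acc<<6)|0x05=0x705
Completed: cp=U+0705 (starts at byte 3)
Byte[5]=F0: 4-byte lead, need 3 cont bytes. acc=0x0
Byte[6]=A9: continuation. acc=(acc<<6)|0x29=0x29
Byte[7]=B8: continuation. acc=(acc<<6)|0x38=0xA78
Byte[8]=A8: continuation. acc=(acc<<6)|0x28=0x29E28
Completed: cp=U+29E28 (starts at byte 5)
Byte[9]=D8: 2-byte lead, need 1 cont bytes. acc=0x18
Byte[10]=95: continuation. acc=(acc<<6)|0x15=0x615
Completed: cp=U+0615 (starts at byte 9)
Byte[11]=F0: 4-byte lead, need 3 cont bytes. acc=0x0
Byte[12]=A1: continuation. acc=(acc<<6)|0x21=0x21
Byte[13]=95: continuation. acc=(acc<<6)|0x15=0x855
Byte[14]=BE: continuation. acc=(acc<<6)|0x3E=0x2157E
Completed: cp=U+2157E (starts at byte 11)
Byte[15]=E9: 3-byte lead, need 2 cont bytes. acc=0x9
Byte[16]=AE: continuation. acc=(acc<<6)|0x2E=0x26E
Byte[17]=BB: continuation. acc=(acc<<6)|0x3B=0x9BBB
Completed: cp=U+9BBB (starts at byte 15)
Byte[18]=33: 1-byte ASCII. cp=U+0033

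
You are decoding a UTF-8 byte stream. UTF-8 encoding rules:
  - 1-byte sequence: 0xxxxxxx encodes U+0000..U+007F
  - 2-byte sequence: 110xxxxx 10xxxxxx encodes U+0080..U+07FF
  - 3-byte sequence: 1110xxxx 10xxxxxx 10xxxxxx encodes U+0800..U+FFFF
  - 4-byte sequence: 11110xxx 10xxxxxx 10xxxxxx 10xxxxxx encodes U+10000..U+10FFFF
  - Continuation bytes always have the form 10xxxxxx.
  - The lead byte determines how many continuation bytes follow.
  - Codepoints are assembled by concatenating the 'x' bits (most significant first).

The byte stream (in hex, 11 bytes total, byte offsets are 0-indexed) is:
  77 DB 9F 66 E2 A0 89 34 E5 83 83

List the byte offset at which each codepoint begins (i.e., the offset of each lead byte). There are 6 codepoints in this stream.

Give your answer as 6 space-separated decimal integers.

Byte[0]=77: 1-byte ASCII. cp=U+0077
Byte[1]=DB: 2-byte lead, need 1 cont bytes. acc=0x1B
Byte[2]=9F: continuation. acc=(acc<<6)|0x1F=0x6DF
Completed: cp=U+06DF (starts at byte 1)
Byte[3]=66: 1-byte ASCII. cp=U+0066
Byte[4]=E2: 3-byte lead, need 2 cont bytes. acc=0x2
Byte[5]=A0: continuation. acc=(acc<<6)|0x20=0xA0
Byte[6]=89: continuation. acc=(acc<<6)|0x09=0x2809
Completed: cp=U+2809 (starts at byte 4)
Byte[7]=34: 1-byte ASCII. cp=U+0034
Byte[8]=E5: 3-byte lead, need 2 cont bytes. acc=0x5
Byte[9]=83: continuation. acc=(acc<<6)|0x03=0x143
Byte[10]=83: continuation. acc=(acc<<6)|0x03=0x50C3
Completed: cp=U+50C3 (starts at byte 8)

Answer: 0 1 3 4 7 8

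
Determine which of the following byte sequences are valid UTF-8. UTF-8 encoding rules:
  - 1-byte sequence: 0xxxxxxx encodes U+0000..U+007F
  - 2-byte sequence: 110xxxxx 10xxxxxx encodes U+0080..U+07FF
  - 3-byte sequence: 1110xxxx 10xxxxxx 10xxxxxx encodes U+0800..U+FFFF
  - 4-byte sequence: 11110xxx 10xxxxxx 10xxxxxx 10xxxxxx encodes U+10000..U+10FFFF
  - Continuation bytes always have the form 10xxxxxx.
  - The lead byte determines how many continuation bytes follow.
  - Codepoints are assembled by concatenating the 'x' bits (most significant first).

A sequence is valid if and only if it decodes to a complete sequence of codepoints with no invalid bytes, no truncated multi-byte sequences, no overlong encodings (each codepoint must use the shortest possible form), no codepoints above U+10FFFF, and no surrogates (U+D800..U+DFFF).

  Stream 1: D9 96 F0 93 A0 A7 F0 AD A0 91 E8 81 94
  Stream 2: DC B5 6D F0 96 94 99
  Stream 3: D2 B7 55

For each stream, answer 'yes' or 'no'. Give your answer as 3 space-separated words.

Stream 1: decodes cleanly. VALID
Stream 2: decodes cleanly. VALID
Stream 3: decodes cleanly. VALID

Answer: yes yes yes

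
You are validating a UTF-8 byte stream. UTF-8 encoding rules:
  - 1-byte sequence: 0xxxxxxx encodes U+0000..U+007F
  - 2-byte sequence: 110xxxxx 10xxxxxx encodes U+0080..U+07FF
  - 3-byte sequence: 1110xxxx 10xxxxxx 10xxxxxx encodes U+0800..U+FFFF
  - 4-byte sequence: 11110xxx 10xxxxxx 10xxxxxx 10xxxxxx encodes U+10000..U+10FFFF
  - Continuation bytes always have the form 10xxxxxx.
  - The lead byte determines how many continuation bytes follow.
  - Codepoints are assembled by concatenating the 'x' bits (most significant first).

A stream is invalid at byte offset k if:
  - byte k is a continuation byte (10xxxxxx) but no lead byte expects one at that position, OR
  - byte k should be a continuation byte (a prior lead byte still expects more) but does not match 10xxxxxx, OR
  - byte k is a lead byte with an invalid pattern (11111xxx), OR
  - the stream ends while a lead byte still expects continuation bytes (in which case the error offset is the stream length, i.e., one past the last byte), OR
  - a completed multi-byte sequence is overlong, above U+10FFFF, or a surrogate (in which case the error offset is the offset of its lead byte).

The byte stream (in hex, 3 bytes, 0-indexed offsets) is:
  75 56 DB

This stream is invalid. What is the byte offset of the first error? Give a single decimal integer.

Answer: 3

Derivation:
Byte[0]=75: 1-byte ASCII. cp=U+0075
Byte[1]=56: 1-byte ASCII. cp=U+0056
Byte[2]=DB: 2-byte lead, need 1 cont bytes. acc=0x1B
Byte[3]: stream ended, expected continuation. INVALID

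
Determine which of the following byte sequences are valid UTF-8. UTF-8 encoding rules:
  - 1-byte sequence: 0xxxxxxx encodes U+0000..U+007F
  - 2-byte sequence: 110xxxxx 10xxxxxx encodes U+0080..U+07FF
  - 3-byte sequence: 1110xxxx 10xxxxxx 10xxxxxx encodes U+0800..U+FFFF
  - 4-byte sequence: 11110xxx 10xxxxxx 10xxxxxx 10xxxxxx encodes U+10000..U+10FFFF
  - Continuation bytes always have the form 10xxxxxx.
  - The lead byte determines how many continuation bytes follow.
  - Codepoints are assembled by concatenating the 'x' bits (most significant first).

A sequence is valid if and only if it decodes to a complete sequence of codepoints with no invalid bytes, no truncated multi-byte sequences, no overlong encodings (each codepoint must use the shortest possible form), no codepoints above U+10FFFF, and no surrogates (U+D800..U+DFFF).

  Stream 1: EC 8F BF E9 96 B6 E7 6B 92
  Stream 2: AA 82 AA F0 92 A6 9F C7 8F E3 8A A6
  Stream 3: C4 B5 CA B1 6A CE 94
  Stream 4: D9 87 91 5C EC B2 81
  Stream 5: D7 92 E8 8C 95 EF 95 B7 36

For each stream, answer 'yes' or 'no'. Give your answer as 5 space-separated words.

Stream 1: error at byte offset 7. INVALID
Stream 2: error at byte offset 0. INVALID
Stream 3: decodes cleanly. VALID
Stream 4: error at byte offset 2. INVALID
Stream 5: decodes cleanly. VALID

Answer: no no yes no yes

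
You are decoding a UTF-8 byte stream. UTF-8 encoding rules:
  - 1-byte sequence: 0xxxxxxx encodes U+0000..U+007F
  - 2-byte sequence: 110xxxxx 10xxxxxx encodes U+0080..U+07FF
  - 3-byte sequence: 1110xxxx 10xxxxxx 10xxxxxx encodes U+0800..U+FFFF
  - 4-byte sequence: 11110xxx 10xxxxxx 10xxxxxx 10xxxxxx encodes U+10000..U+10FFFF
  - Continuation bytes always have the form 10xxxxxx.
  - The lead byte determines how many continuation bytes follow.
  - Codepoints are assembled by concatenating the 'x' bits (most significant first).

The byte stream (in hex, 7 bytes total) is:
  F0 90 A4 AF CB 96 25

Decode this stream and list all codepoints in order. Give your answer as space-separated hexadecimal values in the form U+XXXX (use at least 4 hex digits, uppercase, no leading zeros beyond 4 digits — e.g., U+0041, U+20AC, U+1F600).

Answer: U+1092F U+02D6 U+0025

Derivation:
Byte[0]=F0: 4-byte lead, need 3 cont bytes. acc=0x0
Byte[1]=90: continuation. acc=(acc<<6)|0x10=0x10
Byte[2]=A4: continuation. acc=(acc<<6)|0x24=0x424
Byte[3]=AF: continuation. acc=(acc<<6)|0x2F=0x1092F
Completed: cp=U+1092F (starts at byte 0)
Byte[4]=CB: 2-byte lead, need 1 cont bytes. acc=0xB
Byte[5]=96: continuation. acc=(acc<<6)|0x16=0x2D6
Completed: cp=U+02D6 (starts at byte 4)
Byte[6]=25: 1-byte ASCII. cp=U+0025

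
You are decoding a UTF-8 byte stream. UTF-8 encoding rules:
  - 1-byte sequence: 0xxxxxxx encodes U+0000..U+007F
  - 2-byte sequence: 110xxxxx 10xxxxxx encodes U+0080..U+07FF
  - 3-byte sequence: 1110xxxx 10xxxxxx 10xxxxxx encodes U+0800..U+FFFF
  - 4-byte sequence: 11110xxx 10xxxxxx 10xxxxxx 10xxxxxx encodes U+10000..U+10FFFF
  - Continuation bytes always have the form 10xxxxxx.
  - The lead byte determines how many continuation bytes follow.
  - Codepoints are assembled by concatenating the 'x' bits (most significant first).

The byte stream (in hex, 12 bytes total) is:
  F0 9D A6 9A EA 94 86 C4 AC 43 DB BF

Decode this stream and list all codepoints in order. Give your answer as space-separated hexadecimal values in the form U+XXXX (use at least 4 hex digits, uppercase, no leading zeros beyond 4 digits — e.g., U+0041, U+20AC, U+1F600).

Byte[0]=F0: 4-byte lead, need 3 cont bytes. acc=0x0
Byte[1]=9D: continuation. acc=(acc<<6)|0x1D=0x1D
Byte[2]=A6: continuation. acc=(acc<<6)|0x26=0x766
Byte[3]=9A: continuation. acc=(acc<<6)|0x1A=0x1D99A
Completed: cp=U+1D99A (starts at byte 0)
Byte[4]=EA: 3-byte lead, need 2 cont bytes. acc=0xA
Byte[5]=94: continuation. acc=(acc<<6)|0x14=0x294
Byte[6]=86: continuation. acc=(acc<<6)|0x06=0xA506
Completed: cp=U+A506 (starts at byte 4)
Byte[7]=C4: 2-byte lead, need 1 cont bytes. acc=0x4
Byte[8]=AC: continuation. acc=(acc<<6)|0x2C=0x12C
Completed: cp=U+012C (starts at byte 7)
Byte[9]=43: 1-byte ASCII. cp=U+0043
Byte[10]=DB: 2-byte lead, need 1 cont bytes. acc=0x1B
Byte[11]=BF: continuation. acc=(acc<<6)|0x3F=0x6FF
Completed: cp=U+06FF (starts at byte 10)

Answer: U+1D99A U+A506 U+012C U+0043 U+06FF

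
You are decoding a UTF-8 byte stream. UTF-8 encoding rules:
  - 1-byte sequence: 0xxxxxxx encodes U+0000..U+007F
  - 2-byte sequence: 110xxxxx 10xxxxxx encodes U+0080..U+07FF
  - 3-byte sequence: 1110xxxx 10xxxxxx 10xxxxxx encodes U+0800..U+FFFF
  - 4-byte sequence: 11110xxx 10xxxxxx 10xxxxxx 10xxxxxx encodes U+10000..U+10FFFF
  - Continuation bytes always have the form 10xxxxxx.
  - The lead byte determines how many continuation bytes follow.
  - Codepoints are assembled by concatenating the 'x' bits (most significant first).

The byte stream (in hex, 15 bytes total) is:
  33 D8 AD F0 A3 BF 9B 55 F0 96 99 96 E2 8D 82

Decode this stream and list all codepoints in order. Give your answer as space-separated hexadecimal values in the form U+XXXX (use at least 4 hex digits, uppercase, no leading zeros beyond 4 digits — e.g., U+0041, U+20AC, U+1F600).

Byte[0]=33: 1-byte ASCII. cp=U+0033
Byte[1]=D8: 2-byte lead, need 1 cont bytes. acc=0x18
Byte[2]=AD: continuation. acc=(acc<<6)|0x2D=0x62D
Completed: cp=U+062D (starts at byte 1)
Byte[3]=F0: 4-byte lead, need 3 cont bytes. acc=0x0
Byte[4]=A3: continuation. acc=(acc<<6)|0x23=0x23
Byte[5]=BF: continuation. acc=(acc<<6)|0x3F=0x8FF
Byte[6]=9B: continuation. acc=(acc<<6)|0x1B=0x23FDB
Completed: cp=U+23FDB (starts at byte 3)
Byte[7]=55: 1-byte ASCII. cp=U+0055
Byte[8]=F0: 4-byte lead, need 3 cont bytes. acc=0x0
Byte[9]=96: continuation. acc=(acc<<6)|0x16=0x16
Byte[10]=99: continuation. acc=(acc<<6)|0x19=0x599
Byte[11]=96: continuation. acc=(acc<<6)|0x16=0x16656
Completed: cp=U+16656 (starts at byte 8)
Byte[12]=E2: 3-byte lead, need 2 cont bytes. acc=0x2
Byte[13]=8D: continuation. acc=(acc<<6)|0x0D=0x8D
Byte[14]=82: continuation. acc=(acc<<6)|0x02=0x2342
Completed: cp=U+2342 (starts at byte 12)

Answer: U+0033 U+062D U+23FDB U+0055 U+16656 U+2342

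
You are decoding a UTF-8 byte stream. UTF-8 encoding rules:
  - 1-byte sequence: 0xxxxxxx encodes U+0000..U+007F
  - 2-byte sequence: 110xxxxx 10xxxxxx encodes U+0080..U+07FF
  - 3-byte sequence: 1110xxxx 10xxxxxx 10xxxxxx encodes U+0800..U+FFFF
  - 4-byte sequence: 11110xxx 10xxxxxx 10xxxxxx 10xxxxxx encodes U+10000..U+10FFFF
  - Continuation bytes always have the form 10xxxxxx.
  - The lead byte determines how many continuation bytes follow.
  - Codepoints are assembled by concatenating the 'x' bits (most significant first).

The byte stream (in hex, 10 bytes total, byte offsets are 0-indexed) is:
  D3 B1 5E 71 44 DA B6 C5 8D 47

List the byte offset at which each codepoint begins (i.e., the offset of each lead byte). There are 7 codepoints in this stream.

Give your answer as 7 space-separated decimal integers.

Byte[0]=D3: 2-byte lead, need 1 cont bytes. acc=0x13
Byte[1]=B1: continuation. acc=(acc<<6)|0x31=0x4F1
Completed: cp=U+04F1 (starts at byte 0)
Byte[2]=5E: 1-byte ASCII. cp=U+005E
Byte[3]=71: 1-byte ASCII. cp=U+0071
Byte[4]=44: 1-byte ASCII. cp=U+0044
Byte[5]=DA: 2-byte lead, need 1 cont bytes. acc=0x1A
Byte[6]=B6: continuation. acc=(acc<<6)|0x36=0x6B6
Completed: cp=U+06B6 (starts at byte 5)
Byte[7]=C5: 2-byte lead, need 1 cont bytes. acc=0x5
Byte[8]=8D: continuation. acc=(acc<<6)|0x0D=0x14D
Completed: cp=U+014D (starts at byte 7)
Byte[9]=47: 1-byte ASCII. cp=U+0047

Answer: 0 2 3 4 5 7 9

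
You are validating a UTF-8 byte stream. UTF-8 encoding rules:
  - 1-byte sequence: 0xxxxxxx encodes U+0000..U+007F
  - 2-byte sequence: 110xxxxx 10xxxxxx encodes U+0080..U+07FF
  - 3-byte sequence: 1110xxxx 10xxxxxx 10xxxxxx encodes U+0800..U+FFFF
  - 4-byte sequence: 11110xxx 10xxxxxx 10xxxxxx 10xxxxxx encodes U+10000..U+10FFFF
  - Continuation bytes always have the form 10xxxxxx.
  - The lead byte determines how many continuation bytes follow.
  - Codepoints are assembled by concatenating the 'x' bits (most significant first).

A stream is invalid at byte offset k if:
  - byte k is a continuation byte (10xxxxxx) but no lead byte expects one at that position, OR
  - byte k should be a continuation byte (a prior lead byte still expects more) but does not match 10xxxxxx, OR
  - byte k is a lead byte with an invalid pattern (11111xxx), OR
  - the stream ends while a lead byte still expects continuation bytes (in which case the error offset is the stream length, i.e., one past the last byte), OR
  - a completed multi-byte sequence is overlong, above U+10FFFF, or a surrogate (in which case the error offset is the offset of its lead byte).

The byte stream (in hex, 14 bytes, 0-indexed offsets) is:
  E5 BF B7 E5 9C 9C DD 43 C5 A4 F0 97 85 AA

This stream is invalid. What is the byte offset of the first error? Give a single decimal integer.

Byte[0]=E5: 3-byte lead, need 2 cont bytes. acc=0x5
Byte[1]=BF: continuation. acc=(acc<<6)|0x3F=0x17F
Byte[2]=B7: continuation. acc=(acc<<6)|0x37=0x5FF7
Completed: cp=U+5FF7 (starts at byte 0)
Byte[3]=E5: 3-byte lead, need 2 cont bytes. acc=0x5
Byte[4]=9C: continuation. acc=(acc<<6)|0x1C=0x15C
Byte[5]=9C: continuation. acc=(acc<<6)|0x1C=0x571C
Completed: cp=U+571C (starts at byte 3)
Byte[6]=DD: 2-byte lead, need 1 cont bytes. acc=0x1D
Byte[7]=43: expected 10xxxxxx continuation. INVALID

Answer: 7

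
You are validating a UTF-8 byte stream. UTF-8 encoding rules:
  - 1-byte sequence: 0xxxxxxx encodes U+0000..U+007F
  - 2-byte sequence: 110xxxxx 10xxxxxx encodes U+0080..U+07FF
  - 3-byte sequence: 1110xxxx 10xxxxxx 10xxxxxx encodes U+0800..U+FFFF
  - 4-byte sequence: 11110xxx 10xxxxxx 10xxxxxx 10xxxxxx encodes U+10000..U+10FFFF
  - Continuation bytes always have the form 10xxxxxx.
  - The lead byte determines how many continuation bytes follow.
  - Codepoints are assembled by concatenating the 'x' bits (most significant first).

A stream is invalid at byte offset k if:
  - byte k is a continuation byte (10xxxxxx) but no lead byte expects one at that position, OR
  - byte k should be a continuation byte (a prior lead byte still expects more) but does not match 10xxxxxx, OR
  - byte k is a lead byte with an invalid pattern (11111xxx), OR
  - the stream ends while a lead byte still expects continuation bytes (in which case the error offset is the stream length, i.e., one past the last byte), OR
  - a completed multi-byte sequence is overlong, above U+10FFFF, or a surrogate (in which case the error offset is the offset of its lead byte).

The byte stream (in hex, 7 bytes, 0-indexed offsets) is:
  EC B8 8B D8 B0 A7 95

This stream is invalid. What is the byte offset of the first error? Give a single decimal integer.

Answer: 5

Derivation:
Byte[0]=EC: 3-byte lead, need 2 cont bytes. acc=0xC
Byte[1]=B8: continuation. acc=(acc<<6)|0x38=0x338
Byte[2]=8B: continuation. acc=(acc<<6)|0x0B=0xCE0B
Completed: cp=U+CE0B (starts at byte 0)
Byte[3]=D8: 2-byte lead, need 1 cont bytes. acc=0x18
Byte[4]=B0: continuation. acc=(acc<<6)|0x30=0x630
Completed: cp=U+0630 (starts at byte 3)
Byte[5]=A7: INVALID lead byte (not 0xxx/110x/1110/11110)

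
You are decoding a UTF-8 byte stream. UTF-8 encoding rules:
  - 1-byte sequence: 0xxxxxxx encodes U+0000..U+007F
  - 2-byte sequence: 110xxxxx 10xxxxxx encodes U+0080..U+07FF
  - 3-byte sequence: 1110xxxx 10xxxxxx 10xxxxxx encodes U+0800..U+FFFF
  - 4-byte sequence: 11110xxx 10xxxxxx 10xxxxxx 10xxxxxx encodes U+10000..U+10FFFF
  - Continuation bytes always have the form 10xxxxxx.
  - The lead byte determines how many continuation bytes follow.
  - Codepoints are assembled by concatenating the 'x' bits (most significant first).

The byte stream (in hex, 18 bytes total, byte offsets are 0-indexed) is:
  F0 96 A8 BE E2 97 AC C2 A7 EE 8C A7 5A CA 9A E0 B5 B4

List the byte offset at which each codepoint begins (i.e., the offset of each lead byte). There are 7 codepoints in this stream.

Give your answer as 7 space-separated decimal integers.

Answer: 0 4 7 9 12 13 15

Derivation:
Byte[0]=F0: 4-byte lead, need 3 cont bytes. acc=0x0
Byte[1]=96: continuation. acc=(acc<<6)|0x16=0x16
Byte[2]=A8: continuation. acc=(acc<<6)|0x28=0x5A8
Byte[3]=BE: continuation. acc=(acc<<6)|0x3E=0x16A3E
Completed: cp=U+16A3E (starts at byte 0)
Byte[4]=E2: 3-byte lead, need 2 cont bytes. acc=0x2
Byte[5]=97: continuation. acc=(acc<<6)|0x17=0x97
Byte[6]=AC: continuation. acc=(acc<<6)|0x2C=0x25EC
Completed: cp=U+25EC (starts at byte 4)
Byte[7]=C2: 2-byte lead, need 1 cont bytes. acc=0x2
Byte[8]=A7: continuation. acc=(acc<<6)|0x27=0xA7
Completed: cp=U+00A7 (starts at byte 7)
Byte[9]=EE: 3-byte lead, need 2 cont bytes. acc=0xE
Byte[10]=8C: continuation. acc=(acc<<6)|0x0C=0x38C
Byte[11]=A7: continuation. acc=(acc<<6)|0x27=0xE327
Completed: cp=U+E327 (starts at byte 9)
Byte[12]=5A: 1-byte ASCII. cp=U+005A
Byte[13]=CA: 2-byte lead, need 1 cont bytes. acc=0xA
Byte[14]=9A: continuation. acc=(acc<<6)|0x1A=0x29A
Completed: cp=U+029A (starts at byte 13)
Byte[15]=E0: 3-byte lead, need 2 cont bytes. acc=0x0
Byte[16]=B5: continuation. acc=(acc<<6)|0x35=0x35
Byte[17]=B4: continuation. acc=(acc<<6)|0x34=0xD74
Completed: cp=U+0D74 (starts at byte 15)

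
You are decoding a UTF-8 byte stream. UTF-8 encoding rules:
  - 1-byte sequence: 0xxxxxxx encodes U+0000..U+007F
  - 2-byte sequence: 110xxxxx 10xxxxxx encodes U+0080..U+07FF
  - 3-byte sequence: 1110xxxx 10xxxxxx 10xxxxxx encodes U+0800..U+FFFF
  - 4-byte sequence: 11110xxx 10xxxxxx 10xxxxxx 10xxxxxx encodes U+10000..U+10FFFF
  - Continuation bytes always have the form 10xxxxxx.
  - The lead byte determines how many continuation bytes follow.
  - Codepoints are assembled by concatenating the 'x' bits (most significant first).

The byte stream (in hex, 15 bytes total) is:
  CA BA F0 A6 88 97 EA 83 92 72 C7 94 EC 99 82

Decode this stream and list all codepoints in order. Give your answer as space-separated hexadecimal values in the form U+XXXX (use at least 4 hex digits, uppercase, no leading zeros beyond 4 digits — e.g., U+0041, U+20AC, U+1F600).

Answer: U+02BA U+26217 U+A0D2 U+0072 U+01D4 U+C642

Derivation:
Byte[0]=CA: 2-byte lead, need 1 cont bytes. acc=0xA
Byte[1]=BA: continuation. acc=(acc<<6)|0x3A=0x2BA
Completed: cp=U+02BA (starts at byte 0)
Byte[2]=F0: 4-byte lead, need 3 cont bytes. acc=0x0
Byte[3]=A6: continuation. acc=(acc<<6)|0x26=0x26
Byte[4]=88: continuation. acc=(acc<<6)|0x08=0x988
Byte[5]=97: continuation. acc=(acc<<6)|0x17=0x26217
Completed: cp=U+26217 (starts at byte 2)
Byte[6]=EA: 3-byte lead, need 2 cont bytes. acc=0xA
Byte[7]=83: continuation. acc=(acc<<6)|0x03=0x283
Byte[8]=92: continuation. acc=(acc<<6)|0x12=0xA0D2
Completed: cp=U+A0D2 (starts at byte 6)
Byte[9]=72: 1-byte ASCII. cp=U+0072
Byte[10]=C7: 2-byte lead, need 1 cont bytes. acc=0x7
Byte[11]=94: continuation. acc=(acc<<6)|0x14=0x1D4
Completed: cp=U+01D4 (starts at byte 10)
Byte[12]=EC: 3-byte lead, need 2 cont bytes. acc=0xC
Byte[13]=99: continuation. acc=(acc<<6)|0x19=0x319
Byte[14]=82: continuation. acc=(acc<<6)|0x02=0xC642
Completed: cp=U+C642 (starts at byte 12)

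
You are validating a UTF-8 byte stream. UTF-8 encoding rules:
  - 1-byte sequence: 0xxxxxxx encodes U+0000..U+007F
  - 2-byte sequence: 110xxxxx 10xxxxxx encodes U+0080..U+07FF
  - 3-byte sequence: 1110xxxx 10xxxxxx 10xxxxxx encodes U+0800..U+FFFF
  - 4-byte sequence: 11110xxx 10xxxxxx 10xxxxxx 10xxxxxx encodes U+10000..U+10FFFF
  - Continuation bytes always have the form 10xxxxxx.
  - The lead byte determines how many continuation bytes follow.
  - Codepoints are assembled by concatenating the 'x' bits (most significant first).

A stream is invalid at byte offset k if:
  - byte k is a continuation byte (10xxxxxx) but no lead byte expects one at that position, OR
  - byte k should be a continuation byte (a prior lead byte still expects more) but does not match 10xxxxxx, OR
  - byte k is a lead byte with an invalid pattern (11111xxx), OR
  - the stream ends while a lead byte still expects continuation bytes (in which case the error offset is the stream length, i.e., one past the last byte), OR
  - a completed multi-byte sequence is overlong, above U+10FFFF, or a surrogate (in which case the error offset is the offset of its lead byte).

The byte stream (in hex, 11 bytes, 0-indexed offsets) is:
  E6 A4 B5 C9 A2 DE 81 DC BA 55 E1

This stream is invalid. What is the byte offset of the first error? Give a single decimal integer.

Byte[0]=E6: 3-byte lead, need 2 cont bytes. acc=0x6
Byte[1]=A4: continuation. acc=(acc<<6)|0x24=0x1A4
Byte[2]=B5: continuation. acc=(acc<<6)|0x35=0x6935
Completed: cp=U+6935 (starts at byte 0)
Byte[3]=C9: 2-byte lead, need 1 cont bytes. acc=0x9
Byte[4]=A2: continuation. acc=(acc<<6)|0x22=0x262
Completed: cp=U+0262 (starts at byte 3)
Byte[5]=DE: 2-byte lead, need 1 cont bytes. acc=0x1E
Byte[6]=81: continuation. acc=(acc<<6)|0x01=0x781
Completed: cp=U+0781 (starts at byte 5)
Byte[7]=DC: 2-byte lead, need 1 cont bytes. acc=0x1C
Byte[8]=BA: continuation. acc=(acc<<6)|0x3A=0x73A
Completed: cp=U+073A (starts at byte 7)
Byte[9]=55: 1-byte ASCII. cp=U+0055
Byte[10]=E1: 3-byte lead, need 2 cont bytes. acc=0x1
Byte[11]: stream ended, expected continuation. INVALID

Answer: 11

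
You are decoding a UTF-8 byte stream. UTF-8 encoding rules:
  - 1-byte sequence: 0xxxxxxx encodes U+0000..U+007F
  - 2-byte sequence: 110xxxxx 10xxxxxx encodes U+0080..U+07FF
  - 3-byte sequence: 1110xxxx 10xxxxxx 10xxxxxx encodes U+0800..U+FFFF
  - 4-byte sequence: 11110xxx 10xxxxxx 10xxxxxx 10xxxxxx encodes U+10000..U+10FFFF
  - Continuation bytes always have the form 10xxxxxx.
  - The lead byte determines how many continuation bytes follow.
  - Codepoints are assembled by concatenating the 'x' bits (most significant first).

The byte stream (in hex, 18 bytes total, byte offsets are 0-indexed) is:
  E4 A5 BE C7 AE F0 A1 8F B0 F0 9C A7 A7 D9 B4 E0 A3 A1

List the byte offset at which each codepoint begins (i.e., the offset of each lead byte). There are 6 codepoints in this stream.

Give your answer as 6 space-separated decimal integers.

Byte[0]=E4: 3-byte lead, need 2 cont bytes. acc=0x4
Byte[1]=A5: continuation. acc=(acc<<6)|0x25=0x125
Byte[2]=BE: continuation. acc=(acc<<6)|0x3E=0x497E
Completed: cp=U+497E (starts at byte 0)
Byte[3]=C7: 2-byte lead, need 1 cont bytes. acc=0x7
Byte[4]=AE: continuation. acc=(acc<<6)|0x2E=0x1EE
Completed: cp=U+01EE (starts at byte 3)
Byte[5]=F0: 4-byte lead, need 3 cont bytes. acc=0x0
Byte[6]=A1: continuation. acc=(acc<<6)|0x21=0x21
Byte[7]=8F: continuation. acc=(acc<<6)|0x0F=0x84F
Byte[8]=B0: continuation. acc=(acc<<6)|0x30=0x213F0
Completed: cp=U+213F0 (starts at byte 5)
Byte[9]=F0: 4-byte lead, need 3 cont bytes. acc=0x0
Byte[10]=9C: continuation. acc=(acc<<6)|0x1C=0x1C
Byte[11]=A7: continuation. acc=(acc<<6)|0x27=0x727
Byte[12]=A7: continuation. acc=(acc<<6)|0x27=0x1C9E7
Completed: cp=U+1C9E7 (starts at byte 9)
Byte[13]=D9: 2-byte lead, need 1 cont bytes. acc=0x19
Byte[14]=B4: continuation. acc=(acc<<6)|0x34=0x674
Completed: cp=U+0674 (starts at byte 13)
Byte[15]=E0: 3-byte lead, need 2 cont bytes. acc=0x0
Byte[16]=A3: continuation. acc=(acc<<6)|0x23=0x23
Byte[17]=A1: continuation. acc=(acc<<6)|0x21=0x8E1
Completed: cp=U+08E1 (starts at byte 15)

Answer: 0 3 5 9 13 15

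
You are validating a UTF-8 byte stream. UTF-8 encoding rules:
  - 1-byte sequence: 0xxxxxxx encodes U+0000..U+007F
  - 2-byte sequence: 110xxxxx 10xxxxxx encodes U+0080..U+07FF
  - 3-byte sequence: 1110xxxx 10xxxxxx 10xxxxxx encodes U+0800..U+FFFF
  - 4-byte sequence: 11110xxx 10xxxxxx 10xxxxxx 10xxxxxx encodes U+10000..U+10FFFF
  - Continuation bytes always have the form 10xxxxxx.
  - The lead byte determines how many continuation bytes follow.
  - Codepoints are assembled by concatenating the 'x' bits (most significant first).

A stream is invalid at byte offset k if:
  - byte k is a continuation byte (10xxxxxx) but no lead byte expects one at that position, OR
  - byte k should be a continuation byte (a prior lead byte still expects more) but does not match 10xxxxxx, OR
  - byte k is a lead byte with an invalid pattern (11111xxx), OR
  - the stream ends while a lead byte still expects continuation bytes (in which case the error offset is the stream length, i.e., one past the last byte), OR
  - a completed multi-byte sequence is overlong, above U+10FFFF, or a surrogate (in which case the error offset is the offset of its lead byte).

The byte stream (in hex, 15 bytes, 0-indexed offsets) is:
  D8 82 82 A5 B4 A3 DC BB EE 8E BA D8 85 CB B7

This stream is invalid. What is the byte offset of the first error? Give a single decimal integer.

Answer: 2

Derivation:
Byte[0]=D8: 2-byte lead, need 1 cont bytes. acc=0x18
Byte[1]=82: continuation. acc=(acc<<6)|0x02=0x602
Completed: cp=U+0602 (starts at byte 0)
Byte[2]=82: INVALID lead byte (not 0xxx/110x/1110/11110)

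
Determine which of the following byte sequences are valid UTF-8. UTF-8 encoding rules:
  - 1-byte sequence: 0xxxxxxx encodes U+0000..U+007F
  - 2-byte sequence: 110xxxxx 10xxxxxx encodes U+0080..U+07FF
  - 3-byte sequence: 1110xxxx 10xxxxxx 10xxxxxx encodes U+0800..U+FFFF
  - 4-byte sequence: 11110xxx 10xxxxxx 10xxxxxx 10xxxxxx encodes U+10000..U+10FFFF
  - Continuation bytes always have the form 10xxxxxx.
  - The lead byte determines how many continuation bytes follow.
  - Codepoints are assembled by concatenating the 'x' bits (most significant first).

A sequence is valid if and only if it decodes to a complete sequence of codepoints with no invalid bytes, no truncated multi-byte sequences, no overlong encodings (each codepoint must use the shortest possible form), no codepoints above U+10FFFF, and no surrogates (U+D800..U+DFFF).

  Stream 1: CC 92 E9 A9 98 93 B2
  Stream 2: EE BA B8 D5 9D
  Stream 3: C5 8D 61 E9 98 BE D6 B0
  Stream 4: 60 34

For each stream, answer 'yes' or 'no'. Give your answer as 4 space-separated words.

Answer: no yes yes yes

Derivation:
Stream 1: error at byte offset 5. INVALID
Stream 2: decodes cleanly. VALID
Stream 3: decodes cleanly. VALID
Stream 4: decodes cleanly. VALID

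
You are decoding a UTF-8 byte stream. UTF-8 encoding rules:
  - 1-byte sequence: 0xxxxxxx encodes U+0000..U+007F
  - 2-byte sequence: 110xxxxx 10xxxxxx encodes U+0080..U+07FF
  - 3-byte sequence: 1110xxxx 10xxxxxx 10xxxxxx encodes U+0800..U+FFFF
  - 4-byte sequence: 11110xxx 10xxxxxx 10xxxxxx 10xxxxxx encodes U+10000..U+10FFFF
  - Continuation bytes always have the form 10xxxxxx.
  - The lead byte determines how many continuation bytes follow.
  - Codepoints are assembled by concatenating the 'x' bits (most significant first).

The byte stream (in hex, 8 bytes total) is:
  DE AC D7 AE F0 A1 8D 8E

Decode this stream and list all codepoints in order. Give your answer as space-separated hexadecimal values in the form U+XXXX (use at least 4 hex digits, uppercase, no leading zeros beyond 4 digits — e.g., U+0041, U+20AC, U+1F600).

Byte[0]=DE: 2-byte lead, need 1 cont bytes. acc=0x1E
Byte[1]=AC: continuation. acc=(acc<<6)|0x2C=0x7AC
Completed: cp=U+07AC (starts at byte 0)
Byte[2]=D7: 2-byte lead, need 1 cont bytes. acc=0x17
Byte[3]=AE: continuation. acc=(acc<<6)|0x2E=0x5EE
Completed: cp=U+05EE (starts at byte 2)
Byte[4]=F0: 4-byte lead, need 3 cont bytes. acc=0x0
Byte[5]=A1: continuation. acc=(acc<<6)|0x21=0x21
Byte[6]=8D: continuation. acc=(acc<<6)|0x0D=0x84D
Byte[7]=8E: continuation. acc=(acc<<6)|0x0E=0x2134E
Completed: cp=U+2134E (starts at byte 4)

Answer: U+07AC U+05EE U+2134E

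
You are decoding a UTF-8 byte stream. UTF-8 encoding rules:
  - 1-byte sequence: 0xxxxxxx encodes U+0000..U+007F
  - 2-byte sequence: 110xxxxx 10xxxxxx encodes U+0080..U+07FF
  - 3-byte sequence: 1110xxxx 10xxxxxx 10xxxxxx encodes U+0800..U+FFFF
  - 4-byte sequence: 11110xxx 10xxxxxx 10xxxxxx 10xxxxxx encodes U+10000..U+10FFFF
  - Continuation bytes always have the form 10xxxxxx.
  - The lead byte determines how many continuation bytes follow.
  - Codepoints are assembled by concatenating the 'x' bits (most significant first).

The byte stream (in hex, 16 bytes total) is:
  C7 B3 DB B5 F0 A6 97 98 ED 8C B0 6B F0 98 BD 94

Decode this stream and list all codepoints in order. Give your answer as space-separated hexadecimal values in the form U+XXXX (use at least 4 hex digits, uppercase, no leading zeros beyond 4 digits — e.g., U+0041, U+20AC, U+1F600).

Answer: U+01F3 U+06F5 U+265D8 U+D330 U+006B U+18F54

Derivation:
Byte[0]=C7: 2-byte lead, need 1 cont bytes. acc=0x7
Byte[1]=B3: continuation. acc=(acc<<6)|0x33=0x1F3
Completed: cp=U+01F3 (starts at byte 0)
Byte[2]=DB: 2-byte lead, need 1 cont bytes. acc=0x1B
Byte[3]=B5: continuation. acc=(acc<<6)|0x35=0x6F5
Completed: cp=U+06F5 (starts at byte 2)
Byte[4]=F0: 4-byte lead, need 3 cont bytes. acc=0x0
Byte[5]=A6: continuation. acc=(acc<<6)|0x26=0x26
Byte[6]=97: continuation. acc=(acc<<6)|0x17=0x997
Byte[7]=98: continuation. acc=(acc<<6)|0x18=0x265D8
Completed: cp=U+265D8 (starts at byte 4)
Byte[8]=ED: 3-byte lead, need 2 cont bytes. acc=0xD
Byte[9]=8C: continuation. acc=(acc<<6)|0x0C=0x34C
Byte[10]=B0: continuation. acc=(acc<<6)|0x30=0xD330
Completed: cp=U+D330 (starts at byte 8)
Byte[11]=6B: 1-byte ASCII. cp=U+006B
Byte[12]=F0: 4-byte lead, need 3 cont bytes. acc=0x0
Byte[13]=98: continuation. acc=(acc<<6)|0x18=0x18
Byte[14]=BD: continuation. acc=(acc<<6)|0x3D=0x63D
Byte[15]=94: continuation. acc=(acc<<6)|0x14=0x18F54
Completed: cp=U+18F54 (starts at byte 12)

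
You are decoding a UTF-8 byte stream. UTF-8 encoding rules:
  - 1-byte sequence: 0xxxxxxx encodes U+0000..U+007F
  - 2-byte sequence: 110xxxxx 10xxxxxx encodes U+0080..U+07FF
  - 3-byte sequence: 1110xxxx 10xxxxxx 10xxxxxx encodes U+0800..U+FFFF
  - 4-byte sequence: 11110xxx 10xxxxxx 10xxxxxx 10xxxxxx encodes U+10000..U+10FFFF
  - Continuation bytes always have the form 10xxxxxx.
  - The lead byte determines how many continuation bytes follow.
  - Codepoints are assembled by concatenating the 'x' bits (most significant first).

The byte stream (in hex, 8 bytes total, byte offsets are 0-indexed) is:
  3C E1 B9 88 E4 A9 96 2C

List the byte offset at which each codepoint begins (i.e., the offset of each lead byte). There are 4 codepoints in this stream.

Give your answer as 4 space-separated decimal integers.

Byte[0]=3C: 1-byte ASCII. cp=U+003C
Byte[1]=E1: 3-byte lead, need 2 cont bytes. acc=0x1
Byte[2]=B9: continuation. acc=(acc<<6)|0x39=0x79
Byte[3]=88: continuation. acc=(acc<<6)|0x08=0x1E48
Completed: cp=U+1E48 (starts at byte 1)
Byte[4]=E4: 3-byte lead, need 2 cont bytes. acc=0x4
Byte[5]=A9: continuation. acc=(acc<<6)|0x29=0x129
Byte[6]=96: continuation. acc=(acc<<6)|0x16=0x4A56
Completed: cp=U+4A56 (starts at byte 4)
Byte[7]=2C: 1-byte ASCII. cp=U+002C

Answer: 0 1 4 7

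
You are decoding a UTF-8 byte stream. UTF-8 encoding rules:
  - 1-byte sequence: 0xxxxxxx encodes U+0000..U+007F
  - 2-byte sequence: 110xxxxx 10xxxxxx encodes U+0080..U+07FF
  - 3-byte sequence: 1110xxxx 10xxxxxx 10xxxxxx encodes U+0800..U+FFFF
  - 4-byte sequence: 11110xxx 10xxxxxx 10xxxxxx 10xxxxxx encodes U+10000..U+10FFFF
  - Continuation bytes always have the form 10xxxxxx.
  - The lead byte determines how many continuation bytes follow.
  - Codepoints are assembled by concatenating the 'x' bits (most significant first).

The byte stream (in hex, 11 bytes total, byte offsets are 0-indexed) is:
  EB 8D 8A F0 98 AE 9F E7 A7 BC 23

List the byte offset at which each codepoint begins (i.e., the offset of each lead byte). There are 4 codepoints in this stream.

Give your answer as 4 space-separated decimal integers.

Byte[0]=EB: 3-byte lead, need 2 cont bytes. acc=0xB
Byte[1]=8D: continuation. acc=(acc<<6)|0x0D=0x2CD
Byte[2]=8A: continuation. acc=(acc<<6)|0x0A=0xB34A
Completed: cp=U+B34A (starts at byte 0)
Byte[3]=F0: 4-byte lead, need 3 cont bytes. acc=0x0
Byte[4]=98: continuation. acc=(acc<<6)|0x18=0x18
Byte[5]=AE: continuation. acc=(acc<<6)|0x2E=0x62E
Byte[6]=9F: continuation. acc=(acc<<6)|0x1F=0x18B9F
Completed: cp=U+18B9F (starts at byte 3)
Byte[7]=E7: 3-byte lead, need 2 cont bytes. acc=0x7
Byte[8]=A7: continuation. acc=(acc<<6)|0x27=0x1E7
Byte[9]=BC: continuation. acc=(acc<<6)|0x3C=0x79FC
Completed: cp=U+79FC (starts at byte 7)
Byte[10]=23: 1-byte ASCII. cp=U+0023

Answer: 0 3 7 10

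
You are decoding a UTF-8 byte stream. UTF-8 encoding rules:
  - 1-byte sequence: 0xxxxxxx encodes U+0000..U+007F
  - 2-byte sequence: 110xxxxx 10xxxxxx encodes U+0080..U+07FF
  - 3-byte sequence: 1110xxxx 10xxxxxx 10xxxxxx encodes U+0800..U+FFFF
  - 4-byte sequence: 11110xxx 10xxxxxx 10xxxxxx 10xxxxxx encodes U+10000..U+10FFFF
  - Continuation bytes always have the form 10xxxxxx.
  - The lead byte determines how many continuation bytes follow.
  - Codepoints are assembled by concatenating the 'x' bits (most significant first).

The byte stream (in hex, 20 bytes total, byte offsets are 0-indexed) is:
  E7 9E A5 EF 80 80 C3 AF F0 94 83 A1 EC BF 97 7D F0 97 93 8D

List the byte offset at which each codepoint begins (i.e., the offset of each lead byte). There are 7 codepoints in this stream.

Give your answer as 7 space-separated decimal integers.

Answer: 0 3 6 8 12 15 16

Derivation:
Byte[0]=E7: 3-byte lead, need 2 cont bytes. acc=0x7
Byte[1]=9E: continuation. acc=(acc<<6)|0x1E=0x1DE
Byte[2]=A5: continuation. acc=(acc<<6)|0x25=0x77A5
Completed: cp=U+77A5 (starts at byte 0)
Byte[3]=EF: 3-byte lead, need 2 cont bytes. acc=0xF
Byte[4]=80: continuation. acc=(acc<<6)|0x00=0x3C0
Byte[5]=80: continuation. acc=(acc<<6)|0x00=0xF000
Completed: cp=U+F000 (starts at byte 3)
Byte[6]=C3: 2-byte lead, need 1 cont bytes. acc=0x3
Byte[7]=AF: continuation. acc=(acc<<6)|0x2F=0xEF
Completed: cp=U+00EF (starts at byte 6)
Byte[8]=F0: 4-byte lead, need 3 cont bytes. acc=0x0
Byte[9]=94: continuation. acc=(acc<<6)|0x14=0x14
Byte[10]=83: continuation. acc=(acc<<6)|0x03=0x503
Byte[11]=A1: continuation. acc=(acc<<6)|0x21=0x140E1
Completed: cp=U+140E1 (starts at byte 8)
Byte[12]=EC: 3-byte lead, need 2 cont bytes. acc=0xC
Byte[13]=BF: continuation. acc=(acc<<6)|0x3F=0x33F
Byte[14]=97: continuation. acc=(acc<<6)|0x17=0xCFD7
Completed: cp=U+CFD7 (starts at byte 12)
Byte[15]=7D: 1-byte ASCII. cp=U+007D
Byte[16]=F0: 4-byte lead, need 3 cont bytes. acc=0x0
Byte[17]=97: continuation. acc=(acc<<6)|0x17=0x17
Byte[18]=93: continuation. acc=(acc<<6)|0x13=0x5D3
Byte[19]=8D: continuation. acc=(acc<<6)|0x0D=0x174CD
Completed: cp=U+174CD (starts at byte 16)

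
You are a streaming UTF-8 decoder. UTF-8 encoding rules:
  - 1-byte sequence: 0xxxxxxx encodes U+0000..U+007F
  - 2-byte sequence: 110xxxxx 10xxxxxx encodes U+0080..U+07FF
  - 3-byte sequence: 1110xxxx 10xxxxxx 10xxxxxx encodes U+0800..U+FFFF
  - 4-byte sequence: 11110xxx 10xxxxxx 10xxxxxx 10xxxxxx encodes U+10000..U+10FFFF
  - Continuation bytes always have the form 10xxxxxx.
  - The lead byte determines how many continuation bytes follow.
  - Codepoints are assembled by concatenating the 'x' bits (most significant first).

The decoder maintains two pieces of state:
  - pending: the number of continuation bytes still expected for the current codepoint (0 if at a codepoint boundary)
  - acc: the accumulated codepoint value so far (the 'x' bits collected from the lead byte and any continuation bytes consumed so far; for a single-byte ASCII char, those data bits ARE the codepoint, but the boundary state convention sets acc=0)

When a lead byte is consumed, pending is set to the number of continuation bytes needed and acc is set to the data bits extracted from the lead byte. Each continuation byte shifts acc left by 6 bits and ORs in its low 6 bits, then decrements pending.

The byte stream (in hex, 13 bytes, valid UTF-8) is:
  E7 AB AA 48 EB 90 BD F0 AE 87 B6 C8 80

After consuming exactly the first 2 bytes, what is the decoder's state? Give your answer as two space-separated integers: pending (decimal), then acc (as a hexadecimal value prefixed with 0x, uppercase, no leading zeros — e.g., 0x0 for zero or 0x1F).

Answer: 1 0x1EB

Derivation:
Byte[0]=E7: 3-byte lead. pending=2, acc=0x7
Byte[1]=AB: continuation. acc=(acc<<6)|0x2B=0x1EB, pending=1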